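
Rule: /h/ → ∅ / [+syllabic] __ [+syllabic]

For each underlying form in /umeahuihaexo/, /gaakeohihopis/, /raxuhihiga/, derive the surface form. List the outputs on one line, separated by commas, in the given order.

/umeahuihaexo/: /h/ occurs between vowels /a/ and /u/, so it deletes. /h/ occurs between vowels /i/ and /a/, so it deletes. → [umeauiaexo].
/gaakeohihopis/: /h/ occurs between vowels /o/ and /i/, so it deletes. /h/ occurs between vowels /i/ and /o/, so it deletes. → [gaakeoiopis].
/raxuhihiga/: /h/ occurs between vowels /u/ and /i/, so it deletes. /h/ occurs between vowels /i/ and /i/, so it deletes. → [raxuiiga].

umeauiaexo, gaakeoiopis, raxuiiga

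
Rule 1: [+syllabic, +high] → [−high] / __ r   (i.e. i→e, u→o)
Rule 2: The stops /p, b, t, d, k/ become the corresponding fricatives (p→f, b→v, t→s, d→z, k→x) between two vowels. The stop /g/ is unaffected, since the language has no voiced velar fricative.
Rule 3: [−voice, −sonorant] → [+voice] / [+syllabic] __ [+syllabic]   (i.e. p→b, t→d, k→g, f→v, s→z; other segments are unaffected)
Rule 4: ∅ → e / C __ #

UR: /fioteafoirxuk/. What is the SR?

Rule 1 (pre-rhotic lowering): /i/ is a high vowel immediately before /r/, so it lowers to [e]. /fioteafoirxuk/ → fioteafoerxuk.
Rule 2 (intervocalic spirantization): /t/ is a stop between vowels /o/ and /e/, so it spirantizes to the fricative [s]. /fioteafoerxuk/ → fioseafoerxuk.
Rule 3 (intervocalic voicing): /s/ is a voiceless obstruent between vowels /o/ and /e/, so it voices to [z]. /f/ is a voiceless obstruent between vowels /a/ and /o/, so it voices to [v]. /fioseafoerxuk/ → fiozeavoerxuk.
Rule 4 (final e-epenthesis): the form ends in the consonant /k/, so [e] is inserted word-finally. /fiozeavoerxuk/ → fiozeavoerxuke.

fiozeavoerxuke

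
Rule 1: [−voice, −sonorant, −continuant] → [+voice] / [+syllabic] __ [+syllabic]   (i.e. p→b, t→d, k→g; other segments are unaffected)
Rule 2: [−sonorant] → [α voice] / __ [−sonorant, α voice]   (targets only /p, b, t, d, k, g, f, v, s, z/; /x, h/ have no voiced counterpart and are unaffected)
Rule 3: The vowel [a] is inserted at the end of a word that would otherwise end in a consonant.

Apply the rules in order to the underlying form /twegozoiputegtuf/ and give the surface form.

Rule 1 (intervocalic voicing): /p/ is a voiceless stop between vowels /i/ and /u/, so it voices to [b]. /t/ is a voiceless stop between vowels /u/ and /e/, so it voices to [d]. /twegozoiputegtuf/ → twegozoibudegtuf.
Rule 2 (regressive voicing assimilation): /g/ precedes the voiceless obstruent /t/, so it devoices to [k] by assimilation. /twegozoibudegtuf/ → twegozoibudektuf.
Rule 3 (final a-epenthesis): the form ends in the consonant /f/, so [a] is inserted word-finally. /twegozoibudektuf/ → twegozoibudektufa.

twegozoibudektufa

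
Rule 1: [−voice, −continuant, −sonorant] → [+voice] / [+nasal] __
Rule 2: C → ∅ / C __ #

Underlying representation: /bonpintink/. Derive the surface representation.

Rule 1 (post-nasal voicing): /p/ is a voiceless stop immediately after the nasal /n/, so it voices to [b]. /t/ is a voiceless stop immediately after the nasal /n/, so it voices to [d]. /k/ is a voiceless stop immediately after the nasal /n/, so it voices to [g]. /bonpintink/ → bonbinding.
Rule 2 (final cluster simplification): /g/ is the second consonant of a word-final cluster /ng/, so it deletes. /bonbinding/ → bonbindin.

bonbindin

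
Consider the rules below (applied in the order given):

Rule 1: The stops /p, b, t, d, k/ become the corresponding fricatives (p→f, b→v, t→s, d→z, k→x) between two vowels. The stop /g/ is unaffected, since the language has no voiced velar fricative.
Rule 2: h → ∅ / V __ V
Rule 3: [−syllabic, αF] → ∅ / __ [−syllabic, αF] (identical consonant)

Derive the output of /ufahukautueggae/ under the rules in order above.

Rule 1 (intervocalic spirantization): /k/ is a stop between vowels /u/ and /a/, so it spirantizes to the fricative [x]. /t/ is a stop between vowels /u/ and /u/, so it spirantizes to the fricative [s]. /ufahukautueggae/ → ufahuxausueggae.
Rule 2 (intervocalic h-deletion): /h/ occurs between vowels /a/ and /u/, so it deletes. /ufahuxausueggae/ → ufauxausueggae.
Rule 3 (degemination): /gg/ is a geminate; the first /g/ deletes. /ufauxausueggae/ → ufauxausuegae.

ufauxausuegae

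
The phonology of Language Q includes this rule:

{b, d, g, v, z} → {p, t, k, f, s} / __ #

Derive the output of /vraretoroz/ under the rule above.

vraretoros

/z/ is a voiced obstruent in word-final position, so it devoices to [s].
The other instance of /v/ does not occur in the required environment and remains unchanged.
Surface form: [vraretoros].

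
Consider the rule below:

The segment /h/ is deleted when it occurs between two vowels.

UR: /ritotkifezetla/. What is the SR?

No segment of /ritotkifezetla/ meets the structural description of the rule, so the form surfaces unchanged.

ritotkifezetla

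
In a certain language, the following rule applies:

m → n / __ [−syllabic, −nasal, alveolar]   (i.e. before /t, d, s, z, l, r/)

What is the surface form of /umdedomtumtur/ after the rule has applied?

undedontuntur

/m/ precedes the alveolar consonant /d/, so it assimilates in place to [n].
/m/ precedes the alveolar consonant /t/, so it assimilates in place to [n].
/m/ precedes the alveolar consonant /t/, so it assimilates in place to [n].
Surface form: [undedontuntur].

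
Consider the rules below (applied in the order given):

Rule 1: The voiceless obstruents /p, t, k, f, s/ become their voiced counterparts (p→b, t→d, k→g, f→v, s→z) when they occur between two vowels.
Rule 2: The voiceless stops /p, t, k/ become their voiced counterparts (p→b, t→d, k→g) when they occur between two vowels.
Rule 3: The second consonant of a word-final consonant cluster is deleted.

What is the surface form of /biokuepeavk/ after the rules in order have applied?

bioguebeav

Rule 1 (intervocalic voicing): /k/ is a voiceless obstruent between vowels /o/ and /u/, so it voices to [g]. /p/ is a voiceless obstruent between vowels /e/ and /e/, so it voices to [b]. /biokuepeavk/ → bioguebeavk.
Rule 2 (intervocalic voicing): no segment meets the environment; /bioguebeavk/ is unchanged.
Rule 3 (final cluster simplification): /k/ is the second consonant of a word-final cluster /vk/, so it deletes. /bioguebeavk/ → bioguebeav.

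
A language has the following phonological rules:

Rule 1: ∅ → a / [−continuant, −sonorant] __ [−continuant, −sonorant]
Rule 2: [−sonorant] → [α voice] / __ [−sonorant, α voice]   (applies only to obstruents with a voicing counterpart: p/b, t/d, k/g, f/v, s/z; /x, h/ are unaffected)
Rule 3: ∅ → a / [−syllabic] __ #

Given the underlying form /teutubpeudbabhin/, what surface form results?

Rule 1 (stop-cluster a-epenthesis): /b/ and /p/ form a stop–stop cluster, so [a] is inserted between them. /d/ and /b/ form a stop–stop cluster, so [a] is inserted between them. /teutubpeudbabhin/ → teutubapeudababhin.
Rule 2 (regressive voicing assimilation): /b/ precedes the voiceless obstruent /h/, so it devoices to [p] by assimilation. /teutubapeudababhin/ → teutubapeudabaphin.
Rule 3 (final a-epenthesis): the form ends in the consonant /n/, so [a] is inserted word-finally. /teutubapeudabaphin/ → teutubapeudabaphina.

teutubapeudabaphina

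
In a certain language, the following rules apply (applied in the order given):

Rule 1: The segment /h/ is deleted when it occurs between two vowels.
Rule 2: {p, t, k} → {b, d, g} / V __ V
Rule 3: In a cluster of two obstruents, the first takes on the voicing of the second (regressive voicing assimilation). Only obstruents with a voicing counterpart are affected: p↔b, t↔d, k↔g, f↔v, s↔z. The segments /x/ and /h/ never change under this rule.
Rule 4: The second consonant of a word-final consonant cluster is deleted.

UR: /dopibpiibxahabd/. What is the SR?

dobippiipxaab

Rule 1 (intervocalic h-deletion): /h/ occurs between vowels /a/ and /a/, so it deletes. /dopibpiibxahabd/ → dopibpiibxaabd.
Rule 2 (intervocalic voicing): /p/ is a voiceless stop between vowels /o/ and /i/, so it voices to [b]. /dopibpiibxaabd/ → dobibpiibxaabd.
Rule 3 (regressive voicing assimilation): /b/ precedes the voiceless obstruent /p/, so it devoices to [p] by assimilation. /b/ precedes the voiceless obstruent /x/, so it devoices to [p] by assimilation. /dobibpiibxaabd/ → dobippiipxaabd.
Rule 4 (final cluster simplification): /d/ is the second consonant of a word-final cluster /bd/, so it deletes. /dobippiipxaabd/ → dobippiipxaab.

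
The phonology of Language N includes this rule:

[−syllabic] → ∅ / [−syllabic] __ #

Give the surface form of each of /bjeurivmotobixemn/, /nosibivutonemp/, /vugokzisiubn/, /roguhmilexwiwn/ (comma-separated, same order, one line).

bjeurivmotobixem, nosibivutonem, vugokzisiub, roguhmilexwiw

/bjeurivmotobixemn/: /n/ is the second consonant of a word-final cluster /mn/, so it deletes. → [bjeurivmotobixem].
/nosibivutonemp/: /p/ is the second consonant of a word-final cluster /mp/, so it deletes. → [nosibivutonem].
/vugokzisiubn/: /n/ is the second consonant of a word-final cluster /bn/, so it deletes. → [vugokzisiub].
/roguhmilexwiwn/: /n/ is the second consonant of a word-final cluster /wn/, so it deletes. → [roguhmilexwiw].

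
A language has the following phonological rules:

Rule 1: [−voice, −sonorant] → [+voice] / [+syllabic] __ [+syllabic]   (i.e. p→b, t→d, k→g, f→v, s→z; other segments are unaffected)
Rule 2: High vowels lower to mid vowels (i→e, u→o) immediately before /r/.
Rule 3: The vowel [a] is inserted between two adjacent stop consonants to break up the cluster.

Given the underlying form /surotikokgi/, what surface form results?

sorodigokagi

Rule 1 (intervocalic voicing): /t/ is a voiceless obstruent between vowels /o/ and /i/, so it voices to [d]. /k/ is a voiceless obstruent between vowels /i/ and /o/, so it voices to [g]. /surotikokgi/ → surodigokgi.
Rule 2 (pre-rhotic lowering): /u/ is a high vowel immediately before /r/, so it lowers to [o]. /surodigokgi/ → sorodigokgi.
Rule 3 (stop-cluster a-epenthesis): /k/ and /g/ form a stop–stop cluster, so [a] is inserted between them. /sorodigokgi/ → sorodigokagi.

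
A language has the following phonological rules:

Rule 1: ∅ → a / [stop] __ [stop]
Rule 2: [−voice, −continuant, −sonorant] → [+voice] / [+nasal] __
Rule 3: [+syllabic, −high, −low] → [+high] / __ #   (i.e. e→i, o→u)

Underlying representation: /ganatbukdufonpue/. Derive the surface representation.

ganatabukadufonbui

Rule 1 (stop-cluster a-epenthesis): /t/ and /b/ form a stop–stop cluster, so [a] is inserted between them. /k/ and /d/ form a stop–stop cluster, so [a] is inserted between them. /ganatbukdufonpue/ → ganatabukadufonpue.
Rule 2 (post-nasal voicing): /p/ is a voiceless stop immediately after the nasal /n/, so it voices to [b]. /ganatabukadufonpue/ → ganatabukadufonbue.
Rule 3 (final vowel raising): /e/ is a mid vowel in word-final position, so it raises to [i]. /ganatabukadufonbue/ → ganatabukadufonbui.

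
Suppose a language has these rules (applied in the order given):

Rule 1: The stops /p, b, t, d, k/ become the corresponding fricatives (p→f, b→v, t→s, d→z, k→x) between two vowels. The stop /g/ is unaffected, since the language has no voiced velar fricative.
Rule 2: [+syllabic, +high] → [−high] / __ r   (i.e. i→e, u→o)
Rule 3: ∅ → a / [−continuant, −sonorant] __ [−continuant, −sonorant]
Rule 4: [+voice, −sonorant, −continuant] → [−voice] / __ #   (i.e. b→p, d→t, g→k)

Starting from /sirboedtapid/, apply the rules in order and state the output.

serboedatafit

Rule 1 (intervocalic spirantization): /p/ is a stop between vowels /a/ and /i/, so it spirantizes to the fricative [f]. /sirboedtapid/ → sirboedtafid.
Rule 2 (pre-rhotic lowering): /i/ is a high vowel immediately before /r/, so it lowers to [e]. /sirboedtafid/ → serboedtafid.
Rule 3 (stop-cluster a-epenthesis): /d/ and /t/ form a stop–stop cluster, so [a] is inserted between them. /serboedtafid/ → serboedatafid.
Rule 4 (final devoicing): /d/ is a voiced stop in word-final position, so it devoices to [t]. /serboedatafid/ → serboedatafit.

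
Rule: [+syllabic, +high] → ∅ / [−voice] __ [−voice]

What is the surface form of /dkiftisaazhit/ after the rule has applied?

dkftsaazht

/i/ is a high vowel flanked by voiceless consonants /k/ and /f/, so it deletes.
/i/ is a high vowel flanked by voiceless consonants /t/ and /s/, so it deletes.
/i/ is a high vowel flanked by voiceless consonants /h/ and /t/, so it deletes.
Surface form: [dkftsaazht].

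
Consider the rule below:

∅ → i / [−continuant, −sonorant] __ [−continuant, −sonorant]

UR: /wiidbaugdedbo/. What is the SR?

wiidibaugidedibo

/d/ and /b/ form a stop–stop cluster, so [i] is inserted between them.
/g/ and /d/ form a stop–stop cluster, so [i] is inserted between them.
/d/ and /b/ form a stop–stop cluster, so [i] is inserted between them.
Surface form: [wiidibaugidedibo].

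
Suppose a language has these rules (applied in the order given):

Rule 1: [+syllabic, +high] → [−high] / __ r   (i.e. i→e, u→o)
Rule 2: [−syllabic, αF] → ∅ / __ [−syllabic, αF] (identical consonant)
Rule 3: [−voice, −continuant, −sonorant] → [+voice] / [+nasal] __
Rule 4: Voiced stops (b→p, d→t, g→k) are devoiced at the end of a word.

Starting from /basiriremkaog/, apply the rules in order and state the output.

basereremgaok

Rule 1 (pre-rhotic lowering): /i/ is a high vowel immediately before /r/, so it lowers to [e]. /i/ is a high vowel immediately before /r/, so it lowers to [e]. /basiriremkaog/ → basereremkaog.
Rule 2 (degemination): no segment meets the environment; /basereremkaog/ is unchanged.
Rule 3 (post-nasal voicing): /k/ is a voiceless stop immediately after the nasal /m/, so it voices to [g]. /basereremkaog/ → basereremgaog.
Rule 4 (final devoicing): /g/ is a voiced stop in word-final position, so it devoices to [k]. /basereremgaog/ → basereremgaok.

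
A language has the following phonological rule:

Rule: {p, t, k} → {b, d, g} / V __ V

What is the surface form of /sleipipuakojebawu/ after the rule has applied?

sleibibuagojebawu

/p/ is a voiceless stop between vowels /i/ and /i/, so it voices to [b].
/p/ is a voiceless stop between vowels /i/ and /u/, so it voices to [b].
/k/ is a voiceless stop between vowels /a/ and /o/, so it voices to [g].
Surface form: [sleibibuagojebawu].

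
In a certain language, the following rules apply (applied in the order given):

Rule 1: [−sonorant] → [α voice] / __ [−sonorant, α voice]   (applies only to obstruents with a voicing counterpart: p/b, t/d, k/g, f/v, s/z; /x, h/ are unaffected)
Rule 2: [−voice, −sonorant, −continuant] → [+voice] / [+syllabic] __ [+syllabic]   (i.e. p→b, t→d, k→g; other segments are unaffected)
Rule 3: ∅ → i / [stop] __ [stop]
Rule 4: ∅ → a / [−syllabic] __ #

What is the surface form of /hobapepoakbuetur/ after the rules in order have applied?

hobabeboagibuedura

Rule 1 (regressive voicing assimilation): /k/ precedes the voiced obstruent /b/, so it voices to [g] by assimilation. /hobapepoakbuetur/ → hobapepoagbuetur.
Rule 2 (intervocalic voicing): /p/ is a voiceless stop between vowels /a/ and /e/, so it voices to [b]. /p/ is a voiceless stop between vowels /e/ and /o/, so it voices to [b]. /t/ is a voiceless stop between vowels /e/ and /u/, so it voices to [d]. /hobapepoagbuetur/ → hobabeboagbuedur.
Rule 3 (stop-cluster i-epenthesis): /g/ and /b/ form a stop–stop cluster, so [i] is inserted between them. /hobabeboagbuedur/ → hobabeboagibuedur.
Rule 4 (final a-epenthesis): the form ends in the consonant /r/, so [a] is inserted word-finally. /hobabeboagibuedur/ → hobabeboagibuedura.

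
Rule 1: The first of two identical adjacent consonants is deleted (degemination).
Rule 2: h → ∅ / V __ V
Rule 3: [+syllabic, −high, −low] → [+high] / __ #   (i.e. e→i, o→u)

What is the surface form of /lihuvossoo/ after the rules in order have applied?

Rule 1 (degemination): /ss/ is a geminate; the first /s/ deletes. /lihuvossoo/ → lihuvosoo.
Rule 2 (intervocalic h-deletion): /h/ occurs between vowels /i/ and /u/, so it deletes. /lihuvosoo/ → liuvosoo.
Rule 3 (final vowel raising): /o/ is a mid vowel in word-final position, so it raises to [u]. /liuvosoo/ → liuvosou.

liuvosou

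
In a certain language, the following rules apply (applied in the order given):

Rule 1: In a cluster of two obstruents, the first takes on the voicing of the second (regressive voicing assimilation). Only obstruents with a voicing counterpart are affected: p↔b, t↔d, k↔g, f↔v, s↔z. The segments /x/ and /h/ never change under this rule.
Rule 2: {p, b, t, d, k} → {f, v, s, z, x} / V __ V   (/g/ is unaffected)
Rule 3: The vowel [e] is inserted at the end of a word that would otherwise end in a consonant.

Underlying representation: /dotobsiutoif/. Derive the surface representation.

Rule 1 (regressive voicing assimilation): /b/ precedes the voiceless obstruent /s/, so it devoices to [p] by assimilation. /dotobsiutoif/ → dotopsiutoif.
Rule 2 (intervocalic spirantization): /t/ is a stop between vowels /o/ and /o/, so it spirantizes to the fricative [s]. /t/ is a stop between vowels /u/ and /o/, so it spirantizes to the fricative [s]. /dotopsiutoif/ → dosopsiusoif.
Rule 3 (final e-epenthesis): the form ends in the consonant /f/, so [e] is inserted word-finally. /dosopsiusoif/ → dosopsiusoife.

dosopsiusoife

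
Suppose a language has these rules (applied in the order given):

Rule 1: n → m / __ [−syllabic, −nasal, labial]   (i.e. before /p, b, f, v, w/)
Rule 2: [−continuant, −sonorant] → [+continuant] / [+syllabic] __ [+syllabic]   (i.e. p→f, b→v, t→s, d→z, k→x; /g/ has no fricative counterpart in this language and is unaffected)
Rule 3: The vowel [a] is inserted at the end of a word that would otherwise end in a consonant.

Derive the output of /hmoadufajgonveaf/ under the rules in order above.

Rule 1 (nasal place assimilation): /n/ precedes the labial consonant /v/, so it assimilates in place to [m]. /hmoadufajgonveaf/ → hmoadufajgomveaf.
Rule 2 (intervocalic spirantization): /d/ is a stop between vowels /a/ and /u/, so it spirantizes to the fricative [z]. /hmoadufajgomveaf/ → hmoazufajgomveaf.
Rule 3 (final a-epenthesis): the form ends in the consonant /f/, so [a] is inserted word-finally. /hmoazufajgomveaf/ → hmoazufajgomveafa.

hmoazufajgomveafa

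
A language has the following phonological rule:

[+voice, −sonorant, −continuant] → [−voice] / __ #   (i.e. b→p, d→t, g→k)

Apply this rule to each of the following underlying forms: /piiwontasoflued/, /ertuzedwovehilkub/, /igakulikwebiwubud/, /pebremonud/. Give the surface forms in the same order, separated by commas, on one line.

piiwontasofluet, ertuzedwovehilkup, igakulikwebiwubut, pebremonut

/piiwontasoflued/: /d/ is a voiced stop in word-final position, so it devoices to [t]. → [piiwontasofluet].
/ertuzedwovehilkub/: /b/ is a voiced stop in word-final position, so it devoices to [p]. → [ertuzedwovehilkup].
/igakulikwebiwubud/: /d/ is a voiced stop in word-final position, so it devoices to [t]. → [igakulikwebiwubut].
/pebremonud/: /d/ is a voiced stop in word-final position, so it devoices to [t]. → [pebremonut].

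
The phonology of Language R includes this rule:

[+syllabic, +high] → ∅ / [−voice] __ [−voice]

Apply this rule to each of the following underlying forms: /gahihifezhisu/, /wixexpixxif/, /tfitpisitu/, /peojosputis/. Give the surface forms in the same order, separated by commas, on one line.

/gahihifezhisu/: /i/ is a high vowel flanked by voiceless consonants /h/ and /h/, so it deletes. /i/ is a high vowel flanked by voiceless consonants /h/ and /f/, so it deletes. /i/ is a high vowel flanked by voiceless consonants /h/ and /s/, so it deletes. → [gahhfezhsu].
/wixexpixxif/: /i/ is a high vowel flanked by voiceless consonants /p/ and /x/, so it deletes. /i/ is a high vowel flanked by voiceless consonants /x/ and /f/, so it deletes. → [wixexpxxf].
/tfitpisitu/: /i/ is a high vowel flanked by voiceless consonants /f/ and /t/, so it deletes. /i/ is a high vowel flanked by voiceless consonants /p/ and /s/, so it deletes. /i/ is a high vowel flanked by voiceless consonants /s/ and /t/, so it deletes. → [tftpstu].
/peojosputis/: /u/ is a high vowel flanked by voiceless consonants /p/ and /t/, so it deletes. /i/ is a high vowel flanked by voiceless consonants /t/ and /s/, so it deletes. → [peojospts].

gahhfezhsu, wixexpxxf, tftpstu, peojospts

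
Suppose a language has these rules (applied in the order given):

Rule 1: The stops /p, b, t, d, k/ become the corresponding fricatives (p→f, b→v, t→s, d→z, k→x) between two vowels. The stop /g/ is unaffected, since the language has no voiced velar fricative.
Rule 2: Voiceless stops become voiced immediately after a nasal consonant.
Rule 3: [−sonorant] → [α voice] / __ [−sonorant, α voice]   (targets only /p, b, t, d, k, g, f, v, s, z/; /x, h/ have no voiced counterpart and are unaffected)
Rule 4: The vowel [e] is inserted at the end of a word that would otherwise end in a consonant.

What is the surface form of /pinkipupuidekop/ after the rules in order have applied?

Rule 1 (intervocalic spirantization): /p/ is a stop between vowels /i/ and /u/, so it spirantizes to the fricative [f]. /p/ is a stop between vowels /u/ and /u/, so it spirantizes to the fricative [f]. /d/ is a stop between vowels /i/ and /e/, so it spirantizes to the fricative [z]. /k/ is a stop between vowels /e/ and /o/, so it spirantizes to the fricative [x]. /pinkipupuidekop/ → pinkifufuizexop.
Rule 2 (post-nasal voicing): /k/ is a voiceless stop immediately after the nasal /n/, so it voices to [g]. /pinkifufuizexop/ → pingifufuizexop.
Rule 3 (regressive voicing assimilation): no segment meets the environment; /pingifufuizexop/ is unchanged.
Rule 4 (final e-epenthesis): the form ends in the consonant /p/, so [e] is inserted word-finally. /pingifufuizexop/ → pingifufuizexope.

pingifufuizexope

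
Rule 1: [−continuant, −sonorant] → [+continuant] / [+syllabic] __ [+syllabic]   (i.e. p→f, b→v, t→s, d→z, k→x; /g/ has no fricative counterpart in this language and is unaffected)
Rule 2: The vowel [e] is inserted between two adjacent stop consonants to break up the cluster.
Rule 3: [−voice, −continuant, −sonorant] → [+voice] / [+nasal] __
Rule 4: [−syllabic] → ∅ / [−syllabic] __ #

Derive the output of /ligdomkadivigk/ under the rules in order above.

ligedomgazivigek

Rule 1 (intervocalic spirantization): /d/ is a stop between vowels /a/ and /i/, so it spirantizes to the fricative [z]. /ligdomkadivigk/ → ligdomkazivigk.
Rule 2 (stop-cluster e-epenthesis): /g/ and /d/ form a stop–stop cluster, so [e] is inserted between them. /g/ and /k/ form a stop–stop cluster, so [e] is inserted between them. /ligdomkazivigk/ → ligedomkazivigek.
Rule 3 (post-nasal voicing): /k/ is a voiceless stop immediately after the nasal /m/, so it voices to [g]. /ligedomkazivigek/ → ligedomgazivigek.
Rule 4 (final cluster simplification): no segment meets the environment; /ligedomgazivigek/ is unchanged.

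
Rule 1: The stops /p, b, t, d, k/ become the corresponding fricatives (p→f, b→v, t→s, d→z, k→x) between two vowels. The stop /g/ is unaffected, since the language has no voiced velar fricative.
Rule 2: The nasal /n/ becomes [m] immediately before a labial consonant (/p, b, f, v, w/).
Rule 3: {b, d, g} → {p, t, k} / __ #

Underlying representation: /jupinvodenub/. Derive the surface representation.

Rule 1 (intervocalic spirantization): /p/ is a stop between vowels /u/ and /i/, so it spirantizes to the fricative [f]. /d/ is a stop between vowels /o/ and /e/, so it spirantizes to the fricative [z]. /jupinvodenub/ → jufinvozenub.
Rule 2 (nasal place assimilation): /n/ precedes the labial consonant /v/, so it assimilates in place to [m]. /jufinvozenub/ → jufimvozenub.
Rule 3 (final devoicing): /b/ is a voiced stop in word-final position, so it devoices to [p]. /jufimvozenub/ → jufimvozenup.

jufimvozenup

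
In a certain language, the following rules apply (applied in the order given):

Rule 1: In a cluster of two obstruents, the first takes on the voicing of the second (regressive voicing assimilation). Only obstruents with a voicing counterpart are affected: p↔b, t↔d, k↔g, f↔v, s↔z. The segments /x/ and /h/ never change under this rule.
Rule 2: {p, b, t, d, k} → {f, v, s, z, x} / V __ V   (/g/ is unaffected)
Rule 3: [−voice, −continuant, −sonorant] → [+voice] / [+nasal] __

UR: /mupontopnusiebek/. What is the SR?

mufondopnusievek

Rule 1 (regressive voicing assimilation): no segment meets the environment; /mupontopnusiebek/ is unchanged.
Rule 2 (intervocalic spirantization): /p/ is a stop between vowels /u/ and /o/, so it spirantizes to the fricative [f]. /b/ is a stop between vowels /e/ and /e/, so it spirantizes to the fricative [v]. /mupontopnusiebek/ → mufontopnusievek.
Rule 3 (post-nasal voicing): /t/ is a voiceless stop immediately after the nasal /n/, so it voices to [d]. /mufontopnusievek/ → mufondopnusievek.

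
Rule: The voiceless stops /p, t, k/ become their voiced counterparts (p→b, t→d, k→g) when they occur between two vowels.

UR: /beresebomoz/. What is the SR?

No segment of /beresebomoz/ meets the structural description of the rule, so the form surfaces unchanged.

beresebomoz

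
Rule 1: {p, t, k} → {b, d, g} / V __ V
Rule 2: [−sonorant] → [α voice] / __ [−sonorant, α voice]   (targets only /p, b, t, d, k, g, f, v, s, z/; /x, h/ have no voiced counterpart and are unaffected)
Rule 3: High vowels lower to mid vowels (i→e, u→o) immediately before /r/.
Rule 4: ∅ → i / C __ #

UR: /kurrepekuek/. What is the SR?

korrebegueki

Rule 1 (intervocalic voicing): /p/ is a voiceless stop between vowels /e/ and /e/, so it voices to [b]. /k/ is a voiceless stop between vowels /e/ and /u/, so it voices to [g]. /kurrepekuek/ → kurrebeguek.
Rule 2 (regressive voicing assimilation): no segment meets the environment; /kurrebeguek/ is unchanged.
Rule 3 (pre-rhotic lowering): /u/ is a high vowel immediately before /r/, so it lowers to [o]. /kurrebeguek/ → korrebeguek.
Rule 4 (final i-epenthesis): the form ends in the consonant /k/, so [i] is inserted word-finally. /korrebeguek/ → korrebegueki.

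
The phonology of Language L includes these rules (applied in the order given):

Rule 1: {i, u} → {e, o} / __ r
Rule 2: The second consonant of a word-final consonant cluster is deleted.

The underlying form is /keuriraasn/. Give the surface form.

Rule 1 (pre-rhotic lowering): /u/ is a high vowel immediately before /r/, so it lowers to [o]. /i/ is a high vowel immediately before /r/, so it lowers to [e]. /keuriraasn/ → keoreraasn.
Rule 2 (final cluster simplification): /n/ is the second consonant of a word-final cluster /sn/, so it deletes. /keoreraasn/ → keoreraas.

keoreraas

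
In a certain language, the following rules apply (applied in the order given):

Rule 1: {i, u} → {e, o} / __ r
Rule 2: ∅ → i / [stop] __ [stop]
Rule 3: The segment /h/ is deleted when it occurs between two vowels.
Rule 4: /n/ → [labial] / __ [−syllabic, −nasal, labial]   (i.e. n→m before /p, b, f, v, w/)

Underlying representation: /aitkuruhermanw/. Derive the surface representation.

Rule 1 (pre-rhotic lowering): /u/ is a high vowel immediately before /r/, so it lowers to [o]. /aitkuruhermanw/ → aitkoruhermanw.
Rule 2 (stop-cluster i-epenthesis): /t/ and /k/ form a stop–stop cluster, so [i] is inserted between them. /aitkoruhermanw/ → aitikoruhermanw.
Rule 3 (intervocalic h-deletion): /h/ occurs between vowels /u/ and /e/, so it deletes. /aitikoruhermanw/ → aitikoruermanw.
Rule 4 (nasal place assimilation): /n/ precedes the labial consonant /w/, so it assimilates in place to [m]. /aitikoruermanw/ → aitikoruermamw.

aitikoruermamw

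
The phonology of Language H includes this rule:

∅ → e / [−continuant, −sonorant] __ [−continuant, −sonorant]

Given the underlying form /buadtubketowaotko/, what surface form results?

buadetubeketowaoteko

/d/ and /t/ form a stop–stop cluster, so [e] is inserted between them.
/b/ and /k/ form a stop–stop cluster, so [e] is inserted between them.
/t/ and /k/ form a stop–stop cluster, so [e] is inserted between them.
Surface form: [buadetubeketowaoteko].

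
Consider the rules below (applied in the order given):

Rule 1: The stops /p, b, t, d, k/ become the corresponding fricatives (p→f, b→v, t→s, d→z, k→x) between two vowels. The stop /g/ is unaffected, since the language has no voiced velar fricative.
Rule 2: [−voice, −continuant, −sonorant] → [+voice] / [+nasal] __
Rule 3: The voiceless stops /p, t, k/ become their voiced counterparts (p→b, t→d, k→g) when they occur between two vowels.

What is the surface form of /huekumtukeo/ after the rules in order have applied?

huexumduxeo

Rule 1 (intervocalic spirantization): /k/ is a stop between vowels /e/ and /u/, so it spirantizes to the fricative [x]. /k/ is a stop between vowels /u/ and /e/, so it spirantizes to the fricative [x]. /huekumtukeo/ → huexumtuxeo.
Rule 2 (post-nasal voicing): /t/ is a voiceless stop immediately after the nasal /m/, so it voices to [d]. /huexumtuxeo/ → huexumduxeo.
Rule 3 (intervocalic voicing): no segment meets the environment; /huexumduxeo/ is unchanged.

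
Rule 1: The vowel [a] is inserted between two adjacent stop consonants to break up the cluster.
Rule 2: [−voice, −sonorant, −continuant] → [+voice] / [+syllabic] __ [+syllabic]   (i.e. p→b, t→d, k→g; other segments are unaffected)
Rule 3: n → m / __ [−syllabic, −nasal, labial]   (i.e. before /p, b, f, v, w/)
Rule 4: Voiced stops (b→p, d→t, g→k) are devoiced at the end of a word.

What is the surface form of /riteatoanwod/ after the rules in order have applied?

rideadoamwot

Rule 1 (stop-cluster a-epenthesis): no segment meets the environment; /riteatoanwod/ is unchanged.
Rule 2 (intervocalic voicing): /t/ is a voiceless stop between vowels /i/ and /e/, so it voices to [d]. /t/ is a voiceless stop between vowels /a/ and /o/, so it voices to [d]. /riteatoanwod/ → rideadoanwod.
Rule 3 (nasal place assimilation): /n/ precedes the labial consonant /w/, so it assimilates in place to [m]. /rideadoanwod/ → rideadoamwod.
Rule 4 (final devoicing): /d/ is a voiced stop in word-final position, so it devoices to [t]. /rideadoamwod/ → rideadoamwot.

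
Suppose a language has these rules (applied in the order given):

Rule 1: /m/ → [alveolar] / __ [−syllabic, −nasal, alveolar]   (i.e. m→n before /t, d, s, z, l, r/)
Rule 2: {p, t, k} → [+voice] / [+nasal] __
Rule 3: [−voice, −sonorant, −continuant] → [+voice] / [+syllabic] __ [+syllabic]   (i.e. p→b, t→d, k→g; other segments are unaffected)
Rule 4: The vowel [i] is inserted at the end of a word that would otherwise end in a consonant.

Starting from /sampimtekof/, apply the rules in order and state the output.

sambindegofi

Rule 1 (nasal place assimilation): /m/ precedes the alveolar consonant /t/, so it assimilates in place to [n]. /sampimtekof/ → sampintekof.
Rule 2 (post-nasal voicing): /p/ is a voiceless stop immediately after the nasal /m/, so it voices to [b]. /t/ is a voiceless stop immediately after the nasal /n/, so it voices to [d]. /sampintekof/ → sambindekof.
Rule 3 (intervocalic voicing): /k/ is a voiceless stop between vowels /e/ and /o/, so it voices to [g]. /sambindekof/ → sambindegof.
Rule 4 (final i-epenthesis): the form ends in the consonant /f/, so [i] is inserted word-finally. /sambindegof/ → sambindegofi.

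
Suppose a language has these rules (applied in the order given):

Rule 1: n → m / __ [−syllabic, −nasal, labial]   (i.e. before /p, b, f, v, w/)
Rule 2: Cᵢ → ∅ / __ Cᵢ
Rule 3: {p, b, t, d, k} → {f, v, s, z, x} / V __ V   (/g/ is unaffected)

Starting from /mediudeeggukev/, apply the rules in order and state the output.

Rule 1 (nasal place assimilation): no segment meets the environment; /mediudeeggukev/ is unchanged.
Rule 2 (degemination): /gg/ is a geminate; the first /g/ deletes. /mediudeeggukev/ → mediudeegukev.
Rule 3 (intervocalic spirantization): /d/ is a stop between vowels /e/ and /i/, so it spirantizes to the fricative [z]. /d/ is a stop between vowels /u/ and /e/, so it spirantizes to the fricative [z]. /k/ is a stop between vowels /u/ and /e/, so it spirantizes to the fricative [x]. /mediudeegukev/ → meziuzeeguxev.

meziuzeeguxev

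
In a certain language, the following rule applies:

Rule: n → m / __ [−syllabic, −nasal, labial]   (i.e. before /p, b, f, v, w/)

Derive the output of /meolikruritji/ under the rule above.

No segment of /meolikruritji/ meets the structural description of the rule, so the form surfaces unchanged.

meolikruritji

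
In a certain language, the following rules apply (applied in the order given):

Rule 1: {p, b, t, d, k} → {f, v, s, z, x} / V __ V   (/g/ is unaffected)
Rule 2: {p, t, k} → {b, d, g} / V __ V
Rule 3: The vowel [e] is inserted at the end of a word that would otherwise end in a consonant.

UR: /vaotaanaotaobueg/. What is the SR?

Rule 1 (intervocalic spirantization): /t/ is a stop between vowels /o/ and /a/, so it spirantizes to the fricative [s]. /t/ is a stop between vowels /o/ and /a/, so it spirantizes to the fricative [s]. /b/ is a stop between vowels /o/ and /u/, so it spirantizes to the fricative [v]. /vaotaanaotaobueg/ → vaosaanaosaovueg.
Rule 2 (intervocalic voicing): no segment meets the environment; /vaosaanaosaovueg/ is unchanged.
Rule 3 (final e-epenthesis): the form ends in the consonant /g/, so [e] is inserted word-finally. /vaosaanaosaovueg/ → vaosaanaosaovuege.

vaosaanaosaovuege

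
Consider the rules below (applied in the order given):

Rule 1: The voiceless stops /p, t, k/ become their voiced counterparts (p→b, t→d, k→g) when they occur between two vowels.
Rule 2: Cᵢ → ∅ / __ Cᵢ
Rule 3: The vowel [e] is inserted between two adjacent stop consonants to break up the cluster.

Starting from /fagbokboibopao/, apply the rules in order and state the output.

Rule 1 (intervocalic voicing): /p/ is a voiceless stop between vowels /o/ and /a/, so it voices to [b]. /fagbokboibopao/ → fagbokboibobao.
Rule 2 (degemination): no segment meets the environment; /fagbokboibobao/ is unchanged.
Rule 3 (stop-cluster e-epenthesis): /g/ and /b/ form a stop–stop cluster, so [e] is inserted between them. /k/ and /b/ form a stop–stop cluster, so [e] is inserted between them. /fagbokboibobao/ → fagebokeboibobao.

fagebokeboibobao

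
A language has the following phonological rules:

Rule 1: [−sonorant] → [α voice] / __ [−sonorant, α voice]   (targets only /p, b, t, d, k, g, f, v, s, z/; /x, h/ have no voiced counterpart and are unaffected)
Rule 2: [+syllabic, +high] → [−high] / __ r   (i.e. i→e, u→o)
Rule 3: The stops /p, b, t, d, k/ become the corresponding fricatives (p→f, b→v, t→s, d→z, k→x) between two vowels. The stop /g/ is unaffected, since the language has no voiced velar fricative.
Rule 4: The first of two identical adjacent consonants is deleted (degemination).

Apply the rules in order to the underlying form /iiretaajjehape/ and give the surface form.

Rule 1 (regressive voicing assimilation): no segment meets the environment; /iiretaajjehape/ is unchanged.
Rule 2 (pre-rhotic lowering): /i/ is a high vowel immediately before /r/, so it lowers to [e]. /iiretaajjehape/ → ieretaajjehape.
Rule 3 (intervocalic spirantization): /t/ is a stop between vowels /e/ and /a/, so it spirantizes to the fricative [s]. /p/ is a stop between vowels /a/ and /e/, so it spirantizes to the fricative [f]. /ieretaajjehape/ → ieresaajjehafe.
Rule 4 (degemination): /jj/ is a geminate; the first /j/ deletes. /ieresaajjehafe/ → ieresaajehafe.

ieresaajehafe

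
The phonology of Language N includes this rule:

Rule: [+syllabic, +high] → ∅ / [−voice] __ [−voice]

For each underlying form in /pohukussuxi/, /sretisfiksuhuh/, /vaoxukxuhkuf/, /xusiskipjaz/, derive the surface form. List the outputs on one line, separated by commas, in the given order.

/pohukussuxi/: /u/ is a high vowel flanked by voiceless consonants /h/ and /k/, so it deletes. /u/ is a high vowel flanked by voiceless consonants /k/ and /s/, so it deletes. /u/ is a high vowel flanked by voiceless consonants /s/ and /x/, so it deletes. → [pohkssxi].
/sretisfiksuhuh/: /i/ is a high vowel flanked by voiceless consonants /t/ and /s/, so it deletes. /i/ is a high vowel flanked by voiceless consonants /f/ and /k/, so it deletes. /u/ is a high vowel flanked by voiceless consonants /s/ and /h/, so it deletes. /u/ is a high vowel flanked by voiceless consonants /h/ and /h/, so it deletes. → [sretsfkshh].
/vaoxukxuhkuf/: /u/ is a high vowel flanked by voiceless consonants /x/ and /k/, so it deletes. /u/ is a high vowel flanked by voiceless consonants /x/ and /h/, so it deletes. /u/ is a high vowel flanked by voiceless consonants /k/ and /f/, so it deletes. → [vaoxkxhkf].
/xusiskipjaz/: /u/ is a high vowel flanked by voiceless consonants /x/ and /s/, so it deletes. /i/ is a high vowel flanked by voiceless consonants /s/ and /s/, so it deletes. /i/ is a high vowel flanked by voiceless consonants /k/ and /p/, so it deletes. → [xsskpjaz].

pohkssxi, sretsfkshh, vaoxkxhkf, xsskpjaz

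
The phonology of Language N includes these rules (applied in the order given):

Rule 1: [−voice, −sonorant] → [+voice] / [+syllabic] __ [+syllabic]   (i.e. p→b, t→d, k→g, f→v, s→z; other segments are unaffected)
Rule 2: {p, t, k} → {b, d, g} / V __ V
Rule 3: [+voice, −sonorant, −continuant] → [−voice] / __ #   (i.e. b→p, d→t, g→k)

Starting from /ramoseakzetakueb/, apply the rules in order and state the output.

Rule 1 (intervocalic voicing): /s/ is a voiceless obstruent between vowels /o/ and /e/, so it voices to [z]. /t/ is a voiceless obstruent between vowels /e/ and /a/, so it voices to [d]. /k/ is a voiceless obstruent between vowels /a/ and /u/, so it voices to [g]. /ramoseakzetakueb/ → ramozeakzedagueb.
Rule 2 (intervocalic voicing): no segment meets the environment; /ramozeakzedagueb/ is unchanged.
Rule 3 (final devoicing): /b/ is a voiced stop in word-final position, so it devoices to [p]. /ramozeakzedagueb/ → ramozeakzedaguep.

ramozeakzedaguep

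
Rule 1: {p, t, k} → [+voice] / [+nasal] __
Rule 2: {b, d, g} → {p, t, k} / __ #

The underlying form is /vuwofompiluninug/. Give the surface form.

vuwofombiluninuk

Rule 1 (post-nasal voicing): /p/ is a voiceless stop immediately after the nasal /m/, so it voices to [b]. /vuwofompiluninug/ → vuwofombiluninug.
Rule 2 (final devoicing): /g/ is a voiced stop in word-final position, so it devoices to [k]. /vuwofombiluninug/ → vuwofombiluninuk.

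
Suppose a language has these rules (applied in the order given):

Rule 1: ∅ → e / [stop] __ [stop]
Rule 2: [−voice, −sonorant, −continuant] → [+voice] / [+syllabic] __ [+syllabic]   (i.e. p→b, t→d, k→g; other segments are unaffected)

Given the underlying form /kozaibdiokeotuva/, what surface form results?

kozaibediogeoduva

Rule 1 (stop-cluster e-epenthesis): /b/ and /d/ form a stop–stop cluster, so [e] is inserted between them. /kozaibdiokeotuva/ → kozaibediokeotuva.
Rule 2 (intervocalic voicing): /k/ is a voiceless stop between vowels /o/ and /e/, so it voices to [g]. /t/ is a voiceless stop between vowels /o/ and /u/, so it voices to [d]. /kozaibediokeotuva/ → kozaibediogeoduva.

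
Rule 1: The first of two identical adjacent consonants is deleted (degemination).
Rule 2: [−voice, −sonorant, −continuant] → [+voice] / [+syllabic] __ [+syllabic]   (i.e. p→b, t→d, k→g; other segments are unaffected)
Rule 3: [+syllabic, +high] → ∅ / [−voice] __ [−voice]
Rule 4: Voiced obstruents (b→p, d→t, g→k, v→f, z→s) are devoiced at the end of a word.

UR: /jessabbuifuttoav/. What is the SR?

jesabuifudoaf

Rule 1 (degemination): /ss/ is a geminate; the first /s/ deletes. /bb/ is a geminate; the first /b/ deletes. /tt/ is a geminate; the first /t/ deletes. /jessabbuifuttoav/ → jesabuifutoav.
Rule 2 (intervocalic voicing): /t/ is a voiceless stop between vowels /u/ and /o/, so it voices to [d]. /jesabuifutoav/ → jesabuifudoav.
Rule 3 (high vowel syncope): no segment meets the environment; /jesabuifudoav/ is unchanged.
Rule 4 (final devoicing): /v/ is a voiced obstruent in word-final position, so it devoices to [f]. /jesabuifudoav/ → jesabuifudoaf.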